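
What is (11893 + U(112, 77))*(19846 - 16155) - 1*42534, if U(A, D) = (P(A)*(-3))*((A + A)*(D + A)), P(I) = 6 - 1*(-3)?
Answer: -4175224223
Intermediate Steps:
P(I) = 9 (P(I) = 6 + 3 = 9)
U(A, D) = -54*A*(A + D) (U(A, D) = (9*(-3))*((A + A)*(D + A)) = -27*2*A*(A + D) = -54*A*(A + D))
(11893 + U(112, 77))*(19846 - 16155) - 1*42534 = (11893 - 54*112*(112 + 77))*(19846 - 16155) - 1*42534 = (11893 - 54*112*189)*3691 - 42534 = (11893 - 1143072)*3691 - 42534 = -1131179*3691 - 42534 = -4175181689 - 42534 = -4175224223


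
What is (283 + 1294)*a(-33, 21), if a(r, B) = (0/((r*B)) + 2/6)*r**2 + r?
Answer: 520410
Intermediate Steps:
a(r, B) = r + r**2/3 (a(r, B) = (0/((B*r)) + 2*(1/6))*r**2 + r = (0*(1/(B*r)) + 1/3)*r**2 + r = (0 + 1/3)*r**2 + r = r**2/3 + r = r + r**2/3)
(283 + 1294)*a(-33, 21) = (283 + 1294)*((1/3)*(-33)*(3 - 33)) = 1577*((1/3)*(-33)*(-30)) = 1577*330 = 520410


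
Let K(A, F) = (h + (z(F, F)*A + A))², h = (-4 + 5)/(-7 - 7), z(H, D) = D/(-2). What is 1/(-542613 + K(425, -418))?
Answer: 196/1561141398853 ≈ 1.2555e-10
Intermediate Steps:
z(H, D) = -D/2 (z(H, D) = D*(-½) = -D/2)
h = -1/14 (h = 1/(-14) = 1*(-1/14) = -1/14 ≈ -0.071429)
K(A, F) = (-1/14 + A - A*F/2)² (K(A, F) = (-1/14 + ((-F/2)*A + A))² = (-1/14 + (-A*F/2 + A))² = (-1/14 + (A - A*F/2))² = (-1/14 + A - A*F/2)²)
1/(-542613 + K(425, -418)) = 1/(-542613 + (-1 + 14*425 - 7*425*(-418))²/196) = 1/(-542613 + (-1 + 5950 + 1243550)²/196) = 1/(-542613 + (1/196)*1249499²) = 1/(-542613 + (1/196)*1561247751001) = 1/(-542613 + 1561247751001/196) = 1/(1561141398853/196) = 196/1561141398853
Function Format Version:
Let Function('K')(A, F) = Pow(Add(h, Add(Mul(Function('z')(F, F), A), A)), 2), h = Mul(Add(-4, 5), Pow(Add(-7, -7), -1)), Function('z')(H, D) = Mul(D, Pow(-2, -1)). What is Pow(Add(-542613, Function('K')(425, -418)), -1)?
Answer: Rational(196, 1561141398853) ≈ 1.2555e-10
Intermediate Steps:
Function('z')(H, D) = Mul(Rational(-1, 2), D) (Function('z')(H, D) = Mul(D, Rational(-1, 2)) = Mul(Rational(-1, 2), D))
h = Rational(-1, 14) (h = Mul(1, Pow(-14, -1)) = Mul(1, Rational(-1, 14)) = Rational(-1, 14) ≈ -0.071429)
Function('K')(A, F) = Pow(Add(Rational(-1, 14), A, Mul(Rational(-1, 2), A, F)), 2) (Function('K')(A, F) = Pow(Add(Rational(-1, 14), Add(Mul(Mul(Rational(-1, 2), F), A), A)), 2) = Pow(Add(Rational(-1, 14), Add(Mul(Rational(-1, 2), A, F), A)), 2) = Pow(Add(Rational(-1, 14), Add(A, Mul(Rational(-1, 2), A, F))), 2) = Pow(Add(Rational(-1, 14), A, Mul(Rational(-1, 2), A, F)), 2))
Pow(Add(-542613, Function('K')(425, -418)), -1) = Pow(Add(-542613, Mul(Rational(1, 196), Pow(Add(-1, Mul(14, 425), Mul(-7, 425, -418)), 2))), -1) = Pow(Add(-542613, Mul(Rational(1, 196), Pow(Add(-1, 5950, 1243550), 2))), -1) = Pow(Add(-542613, Mul(Rational(1, 196), Pow(1249499, 2))), -1) = Pow(Add(-542613, Mul(Rational(1, 196), 1561247751001)), -1) = Pow(Add(-542613, Rational(1561247751001, 196)), -1) = Pow(Rational(1561141398853, 196), -1) = Rational(196, 1561141398853)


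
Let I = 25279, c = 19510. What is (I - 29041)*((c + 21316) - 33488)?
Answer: -27605556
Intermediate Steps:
(I - 29041)*((c + 21316) - 33488) = (25279 - 29041)*((19510 + 21316) - 33488) = -3762*(40826 - 33488) = -3762*7338 = -27605556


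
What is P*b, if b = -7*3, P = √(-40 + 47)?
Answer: -21*√7 ≈ -55.561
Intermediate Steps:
P = √7 ≈ 2.6458
b = -21
P*b = √7*(-21) = -21*√7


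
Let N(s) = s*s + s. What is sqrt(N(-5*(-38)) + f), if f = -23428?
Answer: sqrt(12862) ≈ 113.41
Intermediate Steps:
N(s) = s + s**2 (N(s) = s**2 + s = s + s**2)
sqrt(N(-5*(-38)) + f) = sqrt((-5*(-38))*(1 - 5*(-38)) - 23428) = sqrt(190*(1 + 190) - 23428) = sqrt(190*191 - 23428) = sqrt(36290 - 23428) = sqrt(12862)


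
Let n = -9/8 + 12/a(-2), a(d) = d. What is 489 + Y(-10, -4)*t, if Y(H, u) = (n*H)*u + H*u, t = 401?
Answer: -97756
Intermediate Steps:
n = -57/8 (n = -9/8 + 12/(-2) = -9*⅛ + 12*(-½) = -9/8 - 6 = -57/8 ≈ -7.1250)
Y(H, u) = -49*H*u/8 (Y(H, u) = (-57*H/8)*u + H*u = -57*H*u/8 + H*u = -49*H*u/8)
489 + Y(-10, -4)*t = 489 - 49/8*(-10)*(-4)*401 = 489 - 245*401 = 489 - 98245 = -97756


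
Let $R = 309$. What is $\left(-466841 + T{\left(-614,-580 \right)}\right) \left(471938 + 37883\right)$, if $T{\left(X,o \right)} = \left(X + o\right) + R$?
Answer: $-238456537046$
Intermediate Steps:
$T{\left(X,o \right)} = 309 + X + o$ ($T{\left(X,o \right)} = \left(X + o\right) + 309 = 309 + X + o$)
$\left(-466841 + T{\left(-614,-580 \right)}\right) \left(471938 + 37883\right) = \left(-466841 - 885\right) \left(471938 + 37883\right) = \left(-466841 - 885\right) 509821 = \left(-467726\right) 509821 = -238456537046$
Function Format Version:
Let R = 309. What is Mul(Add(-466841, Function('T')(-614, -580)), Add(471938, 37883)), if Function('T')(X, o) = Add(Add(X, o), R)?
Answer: -238456537046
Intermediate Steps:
Function('T')(X, o) = Add(309, X, o) (Function('T')(X, o) = Add(Add(X, o), 309) = Add(309, X, o))
Mul(Add(-466841, Function('T')(-614, -580)), Add(471938, 37883)) = Mul(Add(-466841, Add(309, -614, -580)), Add(471938, 37883)) = Mul(Add(-466841, -885), 509821) = Mul(-467726, 509821) = -238456537046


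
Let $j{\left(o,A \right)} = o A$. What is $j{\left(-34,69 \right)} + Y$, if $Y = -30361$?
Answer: $-32707$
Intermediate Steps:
$j{\left(o,A \right)} = A o$
$j{\left(-34,69 \right)} + Y = 69 \left(-34\right) - 30361 = -2346 - 30361 = -32707$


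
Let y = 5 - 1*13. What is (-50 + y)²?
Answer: 3364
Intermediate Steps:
y = -8 (y = 5 - 13 = -8)
(-50 + y)² = (-50 - 8)² = (-58)² = 3364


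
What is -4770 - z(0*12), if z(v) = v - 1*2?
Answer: -4768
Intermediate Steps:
z(v) = -2 + v (z(v) = v - 2 = -2 + v)
-4770 - z(0*12) = -4770 - (-2 + 0*12) = -4770 - (-2 + 0) = -4770 - 1*(-2) = -4770 + 2 = -4768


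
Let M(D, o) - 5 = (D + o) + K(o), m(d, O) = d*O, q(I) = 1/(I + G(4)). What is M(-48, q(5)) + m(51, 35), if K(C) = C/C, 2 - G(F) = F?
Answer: 5230/3 ≈ 1743.3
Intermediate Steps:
G(F) = 2 - F
K(C) = 1
q(I) = 1/(-2 + I) (q(I) = 1/(I + (2 - 1*4)) = 1/(I + (2 - 4)) = 1/(I - 2) = 1/(-2 + I))
m(d, O) = O*d
M(D, o) = 6 + D + o (M(D, o) = 5 + ((D + o) + 1) = 5 + (1 + D + o) = 6 + D + o)
M(-48, q(5)) + m(51, 35) = (6 - 48 + 1/(-2 + 5)) + 35*51 = (6 - 48 + 1/3) + 1785 = (6 - 48 + ⅓) + 1785 = -125/3 + 1785 = 5230/3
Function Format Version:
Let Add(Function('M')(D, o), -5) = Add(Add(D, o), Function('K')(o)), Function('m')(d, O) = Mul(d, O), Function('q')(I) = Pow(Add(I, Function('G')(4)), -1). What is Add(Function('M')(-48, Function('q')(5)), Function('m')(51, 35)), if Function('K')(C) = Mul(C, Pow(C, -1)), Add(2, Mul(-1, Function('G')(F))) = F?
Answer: Rational(5230, 3) ≈ 1743.3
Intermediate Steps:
Function('G')(F) = Add(2, Mul(-1, F))
Function('K')(C) = 1
Function('q')(I) = Pow(Add(-2, I), -1) (Function('q')(I) = Pow(Add(I, Add(2, Mul(-1, 4))), -1) = Pow(Add(I, Add(2, -4)), -1) = Pow(Add(I, -2), -1) = Pow(Add(-2, I), -1))
Function('m')(d, O) = Mul(O, d)
Function('M')(D, o) = Add(6, D, o) (Function('M')(D, o) = Add(5, Add(Add(D, o), 1)) = Add(5, Add(1, D, o)) = Add(6, D, o))
Add(Function('M')(-48, Function('q')(5)), Function('m')(51, 35)) = Add(Add(6, -48, Pow(Add(-2, 5), -1)), Mul(35, 51)) = Add(Add(6, -48, Pow(3, -1)), 1785) = Add(Add(6, -48, Rational(1, 3)), 1785) = Add(Rational(-125, 3), 1785) = Rational(5230, 3)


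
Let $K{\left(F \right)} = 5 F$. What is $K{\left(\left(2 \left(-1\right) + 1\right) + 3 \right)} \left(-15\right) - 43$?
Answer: $-193$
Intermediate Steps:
$K{\left(\left(2 \left(-1\right) + 1\right) + 3 \right)} \left(-15\right) - 43 = 5 \left(\left(2 \left(-1\right) + 1\right) + 3\right) \left(-15\right) - 43 = 5 \left(\left(-2 + 1\right) + 3\right) \left(-15\right) - 43 = 5 \left(-1 + 3\right) \left(-15\right) - 43 = 5 \cdot 2 \left(-15\right) - 43 = 10 \left(-15\right) - 43 = -150 - 43 = -193$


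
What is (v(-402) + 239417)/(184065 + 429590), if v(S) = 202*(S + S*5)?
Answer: -35401/87665 ≈ -0.40382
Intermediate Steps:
v(S) = 1212*S (v(S) = 202*(S + 5*S) = 202*(6*S) = 1212*S)
(v(-402) + 239417)/(184065 + 429590) = (1212*(-402) + 239417)/(184065 + 429590) = (-487224 + 239417)/613655 = -247807*1/613655 = -35401/87665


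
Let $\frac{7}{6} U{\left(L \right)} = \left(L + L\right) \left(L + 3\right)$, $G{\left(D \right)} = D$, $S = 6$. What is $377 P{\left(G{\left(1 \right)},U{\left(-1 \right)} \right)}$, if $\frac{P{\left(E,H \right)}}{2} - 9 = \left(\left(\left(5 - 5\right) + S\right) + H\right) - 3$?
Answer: $\frac{45240}{7} \approx 6462.9$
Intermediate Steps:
$U{\left(L \right)} = \frac{12 L \left(3 + L\right)}{7}$ ($U{\left(L \right)} = \frac{6 \left(L + L\right) \left(L + 3\right)}{7} = \frac{6 \cdot 2 L \left(3 + L\right)}{7} = \frac{12 L \left(3 + L\right)}{7}$)
$P{\left(E,H \right)} = 24 + 2 H$ ($P{\left(E,H \right)} = 18 + 2 \left(\left(\left(\left(5 - 5\right) + 6\right) + H\right) - 3\right) = 18 + 2 \left(\left(\left(0 + 6\right) + H\right) - 3\right) = 18 + 2 \left(\left(6 + H\right) - 3\right) = 18 + 2 \left(3 + H\right) = 18 + \left(6 + 2 H\right) = 24 + 2 H$)
$377 P{\left(G{\left(1 \right)},U{\left(-1 \right)} \right)} = 377 \left(24 + 2 \cdot \frac{12}{7} \left(-1\right) \left(3 - 1\right)\right) = 377 \left(24 + 2 \cdot \frac{12}{7} \left(-1\right) 2\right) = 377 \left(24 + 2 \left(- \frac{24}{7}\right)\right) = 377 \left(24 - \frac{48}{7}\right) = 377 \cdot \frac{120}{7} = \frac{45240}{7}$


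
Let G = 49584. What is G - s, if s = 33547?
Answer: 16037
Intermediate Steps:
G - s = 49584 - 1*33547 = 49584 - 33547 = 16037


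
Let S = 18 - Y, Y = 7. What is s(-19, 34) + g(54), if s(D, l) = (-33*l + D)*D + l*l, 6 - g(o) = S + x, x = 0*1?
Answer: 22830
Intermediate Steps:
x = 0
S = 11 (S = 18 - 1*7 = 18 - 7 = 11)
g(o) = -5 (g(o) = 6 - (11 + 0) = 6 - 1*11 = 6 - 11 = -5)
s(D, l) = l² + D*(D - 33*l) (s(D, l) = (D - 33*l)*D + l² = D*(D - 33*l) + l² = l² + D*(D - 33*l))
s(-19, 34) + g(54) = ((-19)² + 34² - 33*(-19)*34) - 5 = (361 + 1156 + 21318) - 5 = 22835 - 5 = 22830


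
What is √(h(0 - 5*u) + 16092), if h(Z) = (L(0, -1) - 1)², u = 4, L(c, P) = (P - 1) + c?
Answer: 3*√1789 ≈ 126.89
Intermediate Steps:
L(c, P) = -1 + P + c (L(c, P) = (-1 + P) + c = -1 + P + c)
h(Z) = 9 (h(Z) = ((-1 - 1 + 0) - 1)² = (-2 - 1)² = (-3)² = 9)
√(h(0 - 5*u) + 16092) = √(9 + 16092) = √16101 = 3*√1789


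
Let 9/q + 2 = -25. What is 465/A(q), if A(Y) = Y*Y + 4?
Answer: 4185/37 ≈ 113.11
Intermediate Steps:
q = -⅓ (q = 9/(-2 - 25) = 9/(-27) = 9*(-1/27) = -⅓ ≈ -0.33333)
A(Y) = 4 + Y² (A(Y) = Y² + 4 = 4 + Y²)
465/A(q) = 465/(4 + (-⅓)²) = 465/(4 + ⅑) = 465/(37/9) = 465*(9/37) = 4185/37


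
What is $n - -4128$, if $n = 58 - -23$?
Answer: $4209$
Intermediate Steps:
$n = 81$ ($n = 58 + 23 = 81$)
$n - -4128 = 81 - -4128 = 81 + 4128 = 4209$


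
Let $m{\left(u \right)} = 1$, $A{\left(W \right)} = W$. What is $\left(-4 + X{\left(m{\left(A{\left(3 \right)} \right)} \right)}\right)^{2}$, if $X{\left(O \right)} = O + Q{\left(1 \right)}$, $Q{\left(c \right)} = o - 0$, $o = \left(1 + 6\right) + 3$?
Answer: $49$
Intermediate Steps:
$o = 10$ ($o = 7 + 3 = 10$)
$Q{\left(c \right)} = 10$ ($Q{\left(c \right)} = 10 - 0 = 10 + 0 = 10$)
$X{\left(O \right)} = 10 + O$ ($X{\left(O \right)} = O + 10 = 10 + O$)
$\left(-4 + X{\left(m{\left(A{\left(3 \right)} \right)} \right)}\right)^{2} = \left(-4 + \left(10 + 1\right)\right)^{2} = \left(-4 + 11\right)^{2} = 7^{2} = 49$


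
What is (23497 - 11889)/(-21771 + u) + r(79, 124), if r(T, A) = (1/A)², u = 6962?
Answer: -178469799/227703184 ≈ -0.78378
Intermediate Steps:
r(T, A) = A⁻²
(23497 - 11889)/(-21771 + u) + r(79, 124) = (23497 - 11889)/(-21771 + 6962) + 124⁻² = 11608/(-14809) + 1/15376 = 11608*(-1/14809) + 1/15376 = -11608/14809 + 1/15376 = -178469799/227703184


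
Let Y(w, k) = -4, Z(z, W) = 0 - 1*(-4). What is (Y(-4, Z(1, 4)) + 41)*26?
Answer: 962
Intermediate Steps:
Z(z, W) = 4 (Z(z, W) = 0 + 4 = 4)
(Y(-4, Z(1, 4)) + 41)*26 = (-4 + 41)*26 = 37*26 = 962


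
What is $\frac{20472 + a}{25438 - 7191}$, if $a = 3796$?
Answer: $\frac{24268}{18247} \approx 1.33$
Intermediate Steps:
$\frac{20472 + a}{25438 - 7191} = \frac{20472 + 3796}{25438 - 7191} = \frac{24268}{18247}$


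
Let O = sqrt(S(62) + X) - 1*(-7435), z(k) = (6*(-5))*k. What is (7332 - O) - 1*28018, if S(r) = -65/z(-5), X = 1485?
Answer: -28121 - sqrt(1336110)/30 ≈ -28160.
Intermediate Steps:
z(k) = -30*k
S(r) = -13/30 (S(r) = -65/((-30*(-5))) = -65/150 = -65*1/150 = -13/30)
O = 7435 + sqrt(1336110)/30 (O = sqrt(-13/30 + 1485) - 1*(-7435) = sqrt(44537/30) + 7435 = sqrt(1336110)/30 + 7435 = 7435 + sqrt(1336110)/30 ≈ 7473.5)
(7332 - O) - 1*28018 = (7332 - (7435 + sqrt(1336110)/30)) - 1*28018 = (7332 + (-7435 - sqrt(1336110)/30)) - 28018 = (-103 - sqrt(1336110)/30) - 28018 = -28121 - sqrt(1336110)/30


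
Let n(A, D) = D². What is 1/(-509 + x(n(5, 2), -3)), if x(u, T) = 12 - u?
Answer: -1/501 ≈ -0.0019960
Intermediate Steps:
1/(-509 + x(n(5, 2), -3)) = 1/(-509 + (12 - 1*2²)) = 1/(-509 + (12 - 1*4)) = 1/(-509 + (12 - 4)) = 1/(-509 + 8) = 1/(-501) = -1/501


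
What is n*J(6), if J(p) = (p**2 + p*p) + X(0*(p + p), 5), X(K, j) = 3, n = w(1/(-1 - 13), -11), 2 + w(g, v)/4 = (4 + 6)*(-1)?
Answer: -3600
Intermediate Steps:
w(g, v) = -48 (w(g, v) = -8 + 4*((4 + 6)*(-1)) = -8 + 4*(10*(-1)) = -8 + 4*(-10) = -8 - 40 = -48)
n = -48
J(p) = 3 + 2*p**2 (J(p) = (p**2 + p*p) + 3 = (p**2 + p**2) + 3 = 2*p**2 + 3 = 3 + 2*p**2)
n*J(6) = -48*(3 + 2*6**2) = -48*(3 + 2*36) = -48*(3 + 72) = -48*75 = -3600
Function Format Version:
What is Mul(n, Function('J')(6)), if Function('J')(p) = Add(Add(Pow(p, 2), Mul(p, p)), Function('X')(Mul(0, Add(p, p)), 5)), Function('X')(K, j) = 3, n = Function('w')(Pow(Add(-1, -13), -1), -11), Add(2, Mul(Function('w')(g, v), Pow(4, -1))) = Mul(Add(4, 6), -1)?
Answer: -3600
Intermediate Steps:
Function('w')(g, v) = -48 (Function('w')(g, v) = Add(-8, Mul(4, Mul(Add(4, 6), -1))) = Add(-8, Mul(4, Mul(10, -1))) = Add(-8, Mul(4, -10)) = Add(-8, -40) = -48)
n = -48
Function('J')(p) = Add(3, Mul(2, Pow(p, 2))) (Function('J')(p) = Add(Add(Pow(p, 2), Mul(p, p)), 3) = Add(Add(Pow(p, 2), Pow(p, 2)), 3) = Add(Mul(2, Pow(p, 2)), 3) = Add(3, Mul(2, Pow(p, 2))))
Mul(n, Function('J')(6)) = Mul(-48, Add(3, Mul(2, Pow(6, 2)))) = Mul(-48, Add(3, Mul(2, 36))) = Mul(-48, Add(3, 72)) = Mul(-48, 75) = -3600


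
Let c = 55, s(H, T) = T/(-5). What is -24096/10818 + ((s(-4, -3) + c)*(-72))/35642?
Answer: -375890104/160656315 ≈ -2.3397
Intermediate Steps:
s(H, T) = -T/5 (s(H, T) = T*(-⅕) = -T/5)
-24096/10818 + ((s(-4, -3) + c)*(-72))/35642 = -24096/10818 + ((-⅕*(-3) + 55)*(-72))/35642 = -24096*1/10818 + ((⅗ + 55)*(-72))*(1/35642) = -4016/1803 + ((278/5)*(-72))*(1/35642) = -4016/1803 - 20016/5*1/35642 = -4016/1803 - 10008/89105 = -375890104/160656315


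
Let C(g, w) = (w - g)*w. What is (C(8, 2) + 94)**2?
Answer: 6724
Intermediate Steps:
C(g, w) = w*(w - g)
(C(8, 2) + 94)**2 = (2*(2 - 1*8) + 94)**2 = (2*(2 - 8) + 94)**2 = (2*(-6) + 94)**2 = (-12 + 94)**2 = 82**2 = 6724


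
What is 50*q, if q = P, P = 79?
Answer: 3950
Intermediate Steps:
q = 79
50*q = 50*79 = 3950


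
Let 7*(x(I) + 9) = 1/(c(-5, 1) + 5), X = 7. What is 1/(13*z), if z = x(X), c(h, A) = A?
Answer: -42/4901 ≈ -0.0085697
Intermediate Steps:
x(I) = -377/42 (x(I) = -9 + 1/(7*(1 + 5)) = -9 + (⅐)/6 = -9 + (⅐)*(⅙) = -9 + 1/42 = -377/42)
z = -377/42 ≈ -8.9762
1/(13*z) = 1/(13*(-377/42)) = 1/(-4901/42) = -42/4901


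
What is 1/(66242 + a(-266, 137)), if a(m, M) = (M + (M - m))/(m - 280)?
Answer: 91/6027932 ≈ 1.5096e-5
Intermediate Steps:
a(m, M) = (-m + 2*M)/(-280 + m)
1/(66242 + a(-266, 137)) = 1/(66242 + (-1*(-266) + 2*137)/(-280 - 266)) = 1/(66242 + (266 + 274)/(-546)) = 1/(66242 - 1/546*540) = 1/(66242 - 90/91) = 1/(6027932/91) = 91/6027932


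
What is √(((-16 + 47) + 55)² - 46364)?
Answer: 2*I*√9742 ≈ 197.4*I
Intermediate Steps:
√(((-16 + 47) + 55)² - 46364) = √((31 + 55)² - 46364) = √(86² - 46364) = √(7396 - 46364) = √(-38968) = 2*I*√9742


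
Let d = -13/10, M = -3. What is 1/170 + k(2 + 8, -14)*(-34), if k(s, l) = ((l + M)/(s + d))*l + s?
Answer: -18784913/14790 ≈ -1270.1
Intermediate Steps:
d = -13/10 (d = -13*1/10 = -13/10 ≈ -1.3000)
k(s, l) = s + l*(-3 + l)/(-13/10 + s) (k(s, l) = ((l - 3)/(s - 13/10))*l + s = ((-3 + l)/(-13/10 + s))*l + s = l*(-3 + l)/(-13/10 + s) + s = s + l*(-3 + l)/(-13/10 + s))
1/170 + k(2 + 8, -14)*(-34) = 1/170 + ((-30*(-14) - 13*(2 + 8) + 10*(-14)**2 + 10*(2 + 8)**2)/(-13 + 10*(2 + 8)))*(-34) = 1/170 + ((420 - 13*10 + 10*196 + 10*10**2)/(-13 + 10*10))*(-34) = 1/170 + ((420 - 130 + 1960 + 10*100)/(-13 + 100))*(-34) = 1/170 + ((420 - 130 + 1960 + 1000)/87)*(-34) = 1/170 + ((1/87)*3250)*(-34) = 1/170 + (3250/87)*(-34) = 1/170 - 110500/87 = -18784913/14790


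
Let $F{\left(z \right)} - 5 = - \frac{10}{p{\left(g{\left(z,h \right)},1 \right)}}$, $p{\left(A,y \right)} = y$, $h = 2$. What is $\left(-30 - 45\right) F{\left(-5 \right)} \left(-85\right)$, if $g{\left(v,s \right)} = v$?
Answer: $-31875$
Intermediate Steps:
$F{\left(z \right)} = -5$ ($F{\left(z \right)} = 5 - \frac{10}{1} = 5 - 10 = -5$)
$\left(-30 - 45\right) F{\left(-5 \right)} \left(-85\right) = \left(-30 - 45\right) \left(-5\right) \left(-85\right) = \left(-75\right) \left(-5\right) \left(-85\right) = 375 \left(-85\right) = -31875$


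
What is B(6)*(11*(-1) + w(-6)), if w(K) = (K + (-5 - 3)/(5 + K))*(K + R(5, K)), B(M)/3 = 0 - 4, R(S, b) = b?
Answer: 420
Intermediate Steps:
B(M) = -12 (B(M) = 3*(0 - 4) = 3*(-4) = -12)
w(K) = 2*K*(K - 8/(5 + K)) (w(K) = (K + (-5 - 3)/(5 + K))*(K + K) = (K - 8/(5 + K))*(2*K) = 2*K*(K - 8/(5 + K)))
B(6)*(11*(-1) + w(-6)) = -12*(11*(-1) + 2*(-6)*(-8 + (-6)**2 + 5*(-6))/(5 - 6)) = -12*(-11 + 2*(-6)*(-8 + 36 - 30)/(-1)) = -12*(-11 + 2*(-6)*(-1)*(-2)) = -12*(-11 - 24) = -12*(-35) = 420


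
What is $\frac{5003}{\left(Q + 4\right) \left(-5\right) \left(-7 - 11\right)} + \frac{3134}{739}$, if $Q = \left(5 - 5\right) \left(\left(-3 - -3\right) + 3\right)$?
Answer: $\frac{4825457}{266040} \approx 18.138$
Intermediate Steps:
$Q = 0$ ($Q = 0 \left(\left(-3 + 3\right) + 3\right) = 0 \left(0 + 3\right) = 0 \cdot 3 = 0$)
$\frac{5003}{\left(Q + 4\right) \left(-5\right) \left(-7 - 11\right)} + \frac{3134}{739} = \frac{5003}{\left(0 + 4\right) \left(-5\right) \left(-7 - 11\right)} + \frac{3134}{739} = \frac{5003}{4 \left(-5\right) \left(-18\right)} + 3134 \cdot \frac{1}{739} = \frac{5003}{\left(-20\right) \left(-18\right)} + \frac{3134}{739} = \frac{5003}{360} + \frac{3134}{739} = \frac{4825457}{266040}$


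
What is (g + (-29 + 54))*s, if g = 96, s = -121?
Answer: -14641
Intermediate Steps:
(g + (-29 + 54))*s = (96 + (-29 + 54))*(-121) = (96 + 25)*(-121) = 121*(-121) = -14641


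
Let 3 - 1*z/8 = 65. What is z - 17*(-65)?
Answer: 609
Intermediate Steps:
z = -496 (z = 24 - 8*65 = 24 - 520 = -496)
z - 17*(-65) = -496 - 17*(-65) = -496 + 1105 = 609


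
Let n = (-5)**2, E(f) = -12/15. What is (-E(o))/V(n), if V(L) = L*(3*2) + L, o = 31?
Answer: 4/875 ≈ 0.0045714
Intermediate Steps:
E(f) = -4/5 (E(f) = -12*1/15 = -4/5)
n = 25
V(L) = 7*L (V(L) = L*6 + L = 6*L + L = 7*L)
(-E(o))/V(n) = (-1*(-4/5))/((7*25)) = (4/5)/175 = (4/5)*(1/175) = 4/875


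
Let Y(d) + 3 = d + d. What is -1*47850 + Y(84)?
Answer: -47685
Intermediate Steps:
Y(d) = -3 + 2*d (Y(d) = -3 + (d + d) = -3 + 2*d)
-1*47850 + Y(84) = -1*47850 + (-3 + 2*84) = -47850 + (-3 + 168) = -47850 + 165 = -47685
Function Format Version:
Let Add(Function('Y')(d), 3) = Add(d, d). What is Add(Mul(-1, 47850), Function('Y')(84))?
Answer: -47685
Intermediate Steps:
Function('Y')(d) = Add(-3, Mul(2, d)) (Function('Y')(d) = Add(-3, Add(d, d)) = Add(-3, Mul(2, d)))
Add(Mul(-1, 47850), Function('Y')(84)) = Add(Mul(-1, 47850), Add(-3, Mul(2, 84))) = Add(-47850, Add(-3, 168)) = Add(-47850, 165) = -47685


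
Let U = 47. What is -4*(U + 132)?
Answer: -716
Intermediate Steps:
-4*(U + 132) = -4*(47 + 132) = -4*179 = -716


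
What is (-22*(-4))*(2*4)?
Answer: 704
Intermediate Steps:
(-22*(-4))*(2*4) = 88*8 = 704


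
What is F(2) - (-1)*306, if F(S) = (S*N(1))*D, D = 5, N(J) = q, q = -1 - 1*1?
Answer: 286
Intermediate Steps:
q = -2 (q = -1 - 1 = -2)
N(J) = -2
F(S) = -10*S (F(S) = (S*(-2))*5 = -2*S*5 = -10*S)
F(2) - (-1)*306 = -10*2 - (-1)*306 = -20 - 1*(-306) = -20 + 306 = 286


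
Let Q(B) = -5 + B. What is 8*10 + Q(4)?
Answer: 79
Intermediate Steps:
8*10 + Q(4) = 8*10 + (-5 + 4) = 80 - 1 = 79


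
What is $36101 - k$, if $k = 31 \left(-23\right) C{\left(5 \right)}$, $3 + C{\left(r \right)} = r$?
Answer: $37527$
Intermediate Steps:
$C{\left(r \right)} = -3 + r$
$k = -1426$ ($k = 31 \left(-23\right) \left(-3 + 5\right) = \left(-713\right) 2 = -1426$)
$36101 - k = 36101 - -1426 = 36101 + 1426 = 37527$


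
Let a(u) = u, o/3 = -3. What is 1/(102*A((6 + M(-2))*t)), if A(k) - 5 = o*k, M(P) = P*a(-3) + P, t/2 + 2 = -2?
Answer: 1/73950 ≈ 1.3523e-5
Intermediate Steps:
o = -9 (o = 3*(-3) = -9)
t = -8 (t = -4 + 2*(-2) = -4 - 4 = -8)
M(P) = -2*P (M(P) = P*(-3) + P = -3*P + P = -2*P)
A(k) = 5 - 9*k
1/(102*A((6 + M(-2))*t)) = 1/(102*(5 - 9*(6 - 2*(-2))*(-8))) = 1/(102*(5 - 9*(6 + 4)*(-8))) = 1/(102*(5 - 90*(-8))) = 1/(102*(5 - 9*(-80))) = 1/(102*(5 + 720)) = 1/(102*725) = 1/73950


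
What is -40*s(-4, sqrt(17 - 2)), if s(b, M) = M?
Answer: -40*sqrt(15) ≈ -154.92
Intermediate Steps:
-40*s(-4, sqrt(17 - 2)) = -40*sqrt(17 - 2) = -40*sqrt(15)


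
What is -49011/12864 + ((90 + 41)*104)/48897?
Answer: -740410577/209670336 ≈ -3.5313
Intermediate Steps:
-49011/12864 + ((90 + 41)*104)/48897 = -49011*1/12864 + (131*104)*(1/48897) = -16337/4288 + 13624*(1/48897) = -16337/4288 + 13624/48897 = -740410577/209670336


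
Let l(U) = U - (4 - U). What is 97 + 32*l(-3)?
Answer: -223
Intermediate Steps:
l(U) = -4 + 2*U (l(U) = U + (-4 + U) = -4 + 2*U)
97 + 32*l(-3) = 97 + 32*(-4 + 2*(-3)) = 97 + 32*(-4 - 6) = 97 + 32*(-10) = 97 - 320 = -223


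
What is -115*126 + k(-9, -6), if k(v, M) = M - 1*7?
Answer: -14503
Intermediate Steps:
k(v, M) = -7 + M (k(v, M) = M - 7 = -7 + M)
-115*126 + k(-9, -6) = -115*126 + (-7 - 6) = -14490 - 13 = -14503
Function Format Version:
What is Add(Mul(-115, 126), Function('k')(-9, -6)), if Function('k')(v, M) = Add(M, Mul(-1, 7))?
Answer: -14503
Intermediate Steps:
Function('k')(v, M) = Add(-7, M) (Function('k')(v, M) = Add(M, -7) = Add(-7, M))
Add(Mul(-115, 126), Function('k')(-9, -6)) = Add(Mul(-115, 126), Add(-7, -6)) = Add(-14490, -13) = -14503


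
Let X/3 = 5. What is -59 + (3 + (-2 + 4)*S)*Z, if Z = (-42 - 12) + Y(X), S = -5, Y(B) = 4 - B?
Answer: 396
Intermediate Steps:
X = 15 (X = 3*5 = 15)
Z = -65 (Z = (-42 - 12) + (4 - 1*15) = -54 + (4 - 15) = -54 - 11 = -65)
-59 + (3 + (-2 + 4)*S)*Z = -59 + (3 + (-2 + 4)*(-5))*(-65) = -59 + (3 + 2*(-5))*(-65) = -59 + (3 - 10)*(-65) = -59 - 7*(-65) = -59 + 455 = 396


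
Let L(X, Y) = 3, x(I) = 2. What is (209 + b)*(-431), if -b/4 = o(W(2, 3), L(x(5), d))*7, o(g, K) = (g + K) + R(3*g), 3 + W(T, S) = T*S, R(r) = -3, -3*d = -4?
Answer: -53875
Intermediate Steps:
d = 4/3 (d = -⅓*(-4) = 4/3 ≈ 1.3333)
W(T, S) = -3 + S*T (W(T, S) = -3 + T*S = -3 + S*T)
o(g, K) = -3 + K + g (o(g, K) = (g + K) - 3 = (K + g) - 3 = -3 + K + g)
b = -84 (b = -4*(-3 + 3 + (-3 + 3*2))*7 = -4*(-3 + 3 + (-3 + 6))*7 = -4*(-3 + 3 + 3)*7 = -12*7 = -4*21 = -84)
(209 + b)*(-431) = (209 - 84)*(-431) = 125*(-431) = -53875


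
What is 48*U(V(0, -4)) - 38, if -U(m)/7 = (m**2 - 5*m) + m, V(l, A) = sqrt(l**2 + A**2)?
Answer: -38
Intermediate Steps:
V(l, A) = sqrt(A**2 + l**2)
U(m) = -7*m**2 + 28*m (U(m) = -7*((m**2 - 5*m) + m) = -7*(m**2 - 4*m) = -7*m**2 + 28*m)
48*U(V(0, -4)) - 38 = 48*(7*sqrt((-4)**2 + 0**2)*(4 - sqrt((-4)**2 + 0**2))) - 38 = 48*(7*sqrt(16 + 0)*(4 - sqrt(16 + 0))) - 38 = 48*(7*sqrt(16)*(4 - sqrt(16))) - 38 = 48*(7*4*(4 - 1*4)) - 38 = 48*(7*4*(4 - 4)) - 38 = 48*(7*4*0) - 38 = 48*0 - 38 = 0 - 38 = -38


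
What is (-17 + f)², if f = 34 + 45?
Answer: 3844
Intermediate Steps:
f = 79
(-17 + f)² = (-17 + 79)² = 62² = 3844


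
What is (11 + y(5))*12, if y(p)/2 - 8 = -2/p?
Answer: 1572/5 ≈ 314.40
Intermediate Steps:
y(p) = 16 - 4/p (y(p) = 16 + 2*(-2/p) = 16 - 4/p)
(11 + y(5))*12 = (11 + (16 - 4/5))*12 = (11 + (16 - 4*⅕))*12 = (11 + (16 - ⅘))*12 = (11 + 76/5)*12 = (131/5)*12 = 1572/5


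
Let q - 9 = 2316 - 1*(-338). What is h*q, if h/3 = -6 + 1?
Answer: -39945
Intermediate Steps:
q = 2663 (q = 9 + (2316 - 1*(-338)) = 9 + (2316 + 338) = 9 + 2654 = 2663)
h = -15 (h = 3*(-6 + 1) = 3*(-5) = -15)
h*q = -15*2663 = -39945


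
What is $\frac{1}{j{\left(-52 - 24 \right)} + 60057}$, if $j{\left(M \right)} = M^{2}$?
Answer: $\frac{1}{65833} \approx 1.519 \cdot 10^{-5}$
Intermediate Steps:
$\frac{1}{j{\left(-52 - 24 \right)} + 60057} = \frac{1}{\left(-52 - 24\right)^{2} + 60057} = \frac{1}{\left(-76\right)^{2} + 60057} = \frac{1}{5776 + 60057} = \frac{1}{65833}$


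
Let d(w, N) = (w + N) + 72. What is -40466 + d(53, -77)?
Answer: -40418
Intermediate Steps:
d(w, N) = 72 + N + w (d(w, N) = (N + w) + 72 = 72 + N + w)
-40466 + d(53, -77) = -40466 + (72 - 77 + 53) = -40466 + 48 = -40418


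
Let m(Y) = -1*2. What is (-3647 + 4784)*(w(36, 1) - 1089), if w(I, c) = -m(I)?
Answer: -1235919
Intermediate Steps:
m(Y) = -2
w(I, c) = 2 (w(I, c) = -1*(-2) = 2)
(-3647 + 4784)*(w(36, 1) - 1089) = (-3647 + 4784)*(2 - 1089) = 1137*(-1087) = -1235919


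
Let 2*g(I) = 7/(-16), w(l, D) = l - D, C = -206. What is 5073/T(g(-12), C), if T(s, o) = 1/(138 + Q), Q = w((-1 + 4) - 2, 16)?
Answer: 623979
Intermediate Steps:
g(I) = -7/32 (g(I) = (7/(-16))/2 = (7*(-1/16))/2 = (1/2)*(-7/16) = -7/32)
Q = -15 (Q = ((-1 + 4) - 2) - 1*16 = (3 - 2) - 16 = 1 - 16 = -15)
T(s, o) = 1/123 (T(s, o) = 1/(138 - 15) = 1/123)
5073/T(g(-12), C) = 5073/(1/123) = 5073*123 = 623979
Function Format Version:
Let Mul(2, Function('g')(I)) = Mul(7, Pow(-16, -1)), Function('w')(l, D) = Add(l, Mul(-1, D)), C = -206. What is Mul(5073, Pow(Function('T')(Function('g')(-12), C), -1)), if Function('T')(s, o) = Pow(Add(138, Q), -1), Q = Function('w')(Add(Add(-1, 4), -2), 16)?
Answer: 623979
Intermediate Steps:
Function('g')(I) = Rational(-7, 32) (Function('g')(I) = Mul(Rational(1, 2), Mul(7, Pow(-16, -1))) = Mul(Rational(1, 2), Mul(7, Rational(-1, 16))) = Mul(Rational(1, 2), Rational(-7, 16)) = Rational(-7, 32))
Q = -15 (Q = Add(Add(Add(-1, 4), -2), Mul(-1, 16)) = Add(Add(3, -2), -16) = Add(1, -16) = -15)
Function('T')(s, o) = Rational(1, 123) (Function('T')(s, o) = Pow(Add(138, -15), -1) = Pow(123, -1) = Rational(1, 123))
Mul(5073, Pow(Function('T')(Function('g')(-12), C), -1)) = Mul(5073, Pow(Rational(1, 123), -1)) = Mul(5073, 123) = 623979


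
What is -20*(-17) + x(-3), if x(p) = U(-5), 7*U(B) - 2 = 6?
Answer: 2388/7 ≈ 341.14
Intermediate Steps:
U(B) = 8/7 (U(B) = 2/7 + (⅐)*6 = 2/7 + 6/7 = 8/7)
x(p) = 8/7
-20*(-17) + x(-3) = -20*(-17) + 8/7 = 340 + 8/7 = 2388/7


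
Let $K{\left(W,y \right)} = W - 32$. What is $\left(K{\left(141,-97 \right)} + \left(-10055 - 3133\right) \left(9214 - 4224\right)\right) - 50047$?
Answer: $-65858058$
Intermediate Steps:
$K{\left(W,y \right)} = -32 + W$
$\left(K{\left(141,-97 \right)} + \left(-10055 - 3133\right) \left(9214 - 4224\right)\right) - 50047 = \left(\left(-32 + 141\right) + \left(-10055 - 3133\right) \left(9214 - 4224\right)\right) - 50047 = \left(109 - 65808120\right) - 50047 = -65808011 - 50047 = -65858058$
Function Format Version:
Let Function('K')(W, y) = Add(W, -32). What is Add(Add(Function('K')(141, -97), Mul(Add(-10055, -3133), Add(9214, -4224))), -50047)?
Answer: -65858058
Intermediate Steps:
Function('K')(W, y) = Add(-32, W)
Add(Add(Function('K')(141, -97), Mul(Add(-10055, -3133), Add(9214, -4224))), -50047) = Add(Add(Add(-32, 141), Mul(Add(-10055, -3133), Add(9214, -4224))), -50047) = Add(Add(109, Mul(-13188, 4990)), -50047) = Add(Add(109, -65808120), -50047) = Add(-65808011, -50047) = -65858058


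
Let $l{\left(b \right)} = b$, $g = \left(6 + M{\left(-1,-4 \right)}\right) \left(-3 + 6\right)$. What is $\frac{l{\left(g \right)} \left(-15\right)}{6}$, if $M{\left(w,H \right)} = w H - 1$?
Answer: $- \frac{135}{2} \approx -67.5$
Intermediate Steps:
$M{\left(w,H \right)} = -1 + H w$ ($M{\left(w,H \right)} = H w - 1 = -1 + H w$)
$g = 27$ ($g = \left(6 - -3\right) \left(-3 + 6\right) = \left(6 + \left(-1 + 4\right)\right) 3 = \left(6 + 3\right) 3 = 9 \cdot 3 = 27$)
$\frac{l{\left(g \right)} \left(-15\right)}{6} = \frac{27 \left(-15\right)}{6} = \left(-405\right) \frac{1}{6} = - \frac{135}{2}$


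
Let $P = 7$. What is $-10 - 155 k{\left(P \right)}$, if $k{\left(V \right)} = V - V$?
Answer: $-10$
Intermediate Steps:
$k{\left(V \right)} = 0$
$-10 - 155 k{\left(P \right)} = -10 - 0 = -10 + 0 = -10$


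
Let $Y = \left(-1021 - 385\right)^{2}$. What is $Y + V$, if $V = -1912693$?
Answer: $64143$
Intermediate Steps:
$Y = 1976836$ ($Y = \left(-1406\right)^{2} = 1976836$)
$Y + V = 1976836 - 1912693 = 64143$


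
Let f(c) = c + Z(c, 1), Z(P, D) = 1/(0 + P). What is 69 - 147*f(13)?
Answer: -24093/13 ≈ -1853.3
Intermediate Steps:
Z(P, D) = 1/P
f(c) = c + 1/c
69 - 147*f(13) = 69 - 147*(13 + 1/13) = 69 - 147*170/13 = 69 - 24990/13 = -24093/13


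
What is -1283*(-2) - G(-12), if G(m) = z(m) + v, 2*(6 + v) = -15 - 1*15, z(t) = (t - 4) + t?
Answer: 2615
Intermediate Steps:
z(t) = -4 + 2*t (z(t) = (-4 + t) + t = -4 + 2*t)
v = -21 (v = -6 + (-15 - 1*15)/2 = -6 + (-15 - 15)/2 = -6 + (½)*(-30) = -6 - 15 = -21)
G(m) = -25 + 2*m (G(m) = (-4 + 2*m) - 21 = -25 + 2*m)
-1283*(-2) - G(-12) = -1283*(-2) - (-25 + 2*(-12)) = 2566 - (-25 - 24) = 2566 - 1*(-49) = 2566 + 49 = 2615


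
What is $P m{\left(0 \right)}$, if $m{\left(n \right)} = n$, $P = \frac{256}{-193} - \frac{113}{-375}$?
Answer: $0$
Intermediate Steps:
$P = - \frac{74191}{72375}$ ($P = 256 \left(- \frac{1}{193}\right) - - \frac{113}{375} = - \frac{256}{193} + \frac{113}{375} = - \frac{74191}{72375} \approx -1.0251$)
$P m{\left(0 \right)} = \left(- \frac{74191}{72375}\right) 0 = 0$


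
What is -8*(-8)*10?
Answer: 640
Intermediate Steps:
-8*(-8)*10 = 64*10 = 640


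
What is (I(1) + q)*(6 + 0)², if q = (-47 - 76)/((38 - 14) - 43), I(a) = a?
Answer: 5112/19 ≈ 269.05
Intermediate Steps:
q = 123/19 (q = -123/(24 - 43) = -123/(-19) = -123*(-1/19) = 123/19 ≈ 6.4737)
(I(1) + q)*(6 + 0)² = (1 + 123/19)*(6 + 0)² = (142/19)*6² = (142/19)*36 = 5112/19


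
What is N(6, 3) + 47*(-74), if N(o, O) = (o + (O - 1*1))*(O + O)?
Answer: -3430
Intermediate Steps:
N(o, O) = 2*O*(-1 + O + o) (N(o, O) = (o + (O - 1))*(2*O) = (o + (-1 + O))*(2*O) = (-1 + O + o)*(2*O) = 2*O*(-1 + O + o))
N(6, 3) + 47*(-74) = 2*3*(-1 + 3 + 6) + 47*(-74) = 2*3*8 - 3478 = 48 - 3478 = -3430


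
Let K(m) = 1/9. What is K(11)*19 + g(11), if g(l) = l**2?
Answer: 1108/9 ≈ 123.11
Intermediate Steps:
K(m) = 1/9
K(11)*19 + g(11) = (1/9)*19 + 11**2 = 19/9 + 121 = 1108/9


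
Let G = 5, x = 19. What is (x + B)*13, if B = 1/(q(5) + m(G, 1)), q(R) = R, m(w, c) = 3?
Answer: 1989/8 ≈ 248.63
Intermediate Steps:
B = ⅛ (B = 1/(5 + 3) = 1/8 = ⅛ ≈ 0.12500)
(x + B)*13 = (19 + ⅛)*13 = (153/8)*13 = 1989/8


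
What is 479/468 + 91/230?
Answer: 76379/53820 ≈ 1.4192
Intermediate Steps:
479/468 + 91/230 = 76379/53820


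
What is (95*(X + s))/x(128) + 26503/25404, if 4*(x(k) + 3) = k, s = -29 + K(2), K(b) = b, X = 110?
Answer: 6933763/25404 ≈ 272.94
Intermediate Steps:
s = -27 (s = -29 + 2 = -27)
x(k) = -3 + k/4
(95*(X + s))/x(128) + 26503/25404 = (95*(110 - 27))/(-3 + (1/4)*128) + 26503/25404 = (95*83)/(-3 + 32) + 26503*(1/25404) = 7885/29 + 26503/25404 = 6933763/25404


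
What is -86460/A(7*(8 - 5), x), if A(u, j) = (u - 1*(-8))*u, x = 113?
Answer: -28820/203 ≈ -141.97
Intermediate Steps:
A(u, j) = u*(8 + u) (A(u, j) = (u + 8)*u = (8 + u)*u = u*(8 + u))
-86460/A(7*(8 - 5), x) = -86460*1/(7*(8 - 5)*(8 + 7*(8 - 5))) = -86460*1/(21*(8 + 7*3)) = -86460*1/(21*(8 + 21)) = -86460/(21*29) = -86460/609 = -86460*1/609 = -28820/203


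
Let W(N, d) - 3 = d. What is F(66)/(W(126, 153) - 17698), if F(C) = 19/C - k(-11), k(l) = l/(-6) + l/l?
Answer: 2/13783 ≈ 0.00014511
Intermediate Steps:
k(l) = 1 - l/6 (k(l) = l*(-⅙) + 1 = -l/6 + 1 = 1 - l/6)
W(N, d) = 3 + d
F(C) = -17/6 + 19/C (F(C) = 19/C - (1 - ⅙*(-11)) = 19/C - (1 + 11/6) = 19/C - 1*17/6 = 19/C - 17/6 = -17/6 + 19/C)
F(66)/(W(126, 153) - 17698) = (-17/6 + 19/66)/((3 + 153) - 17698) = (-17/6 + 19*(1/66))/(156 - 17698) = (-17/6 + 19/66)/(-17542) = -28/11*(-1/17542) = 2/13783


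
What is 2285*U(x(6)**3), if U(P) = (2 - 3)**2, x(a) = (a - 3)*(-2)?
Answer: 2285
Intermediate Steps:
x(a) = 6 - 2*a (x(a) = (-3 + a)*(-2) = 6 - 2*a)
U(P) = 1 (U(P) = (-1)**2 = 1)
2285*U(x(6)**3) = 2285*1 = 2285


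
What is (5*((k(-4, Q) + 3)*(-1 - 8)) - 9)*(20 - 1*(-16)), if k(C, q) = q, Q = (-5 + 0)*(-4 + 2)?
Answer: -21384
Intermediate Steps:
Q = 10 (Q = -5*(-2) = 10)
(5*((k(-4, Q) + 3)*(-1 - 8)) - 9)*(20 - 1*(-16)) = (5*((10 + 3)*(-1 - 8)) - 9)*(20 - 1*(-16)) = (5*(13*(-9)) - 9)*(20 + 16) = (5*(-117) - 9)*36 = (-585 - 9)*36 = -594*36 = -21384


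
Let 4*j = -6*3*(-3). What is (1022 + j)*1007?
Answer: 2085497/2 ≈ 1.0427e+6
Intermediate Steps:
j = 27/2 (j = (-6*3*(-3))/4 = (-18*(-3))/4 = (¼)*54 = 27/2 ≈ 13.500)
(1022 + j)*1007 = (1022 + 27/2)*1007 = (2071/2)*1007 = 2085497/2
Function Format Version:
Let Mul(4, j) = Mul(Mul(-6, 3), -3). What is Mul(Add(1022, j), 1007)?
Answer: Rational(2085497, 2) ≈ 1.0427e+6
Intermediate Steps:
j = Rational(27, 2) (j = Mul(Rational(1, 4), Mul(Mul(-6, 3), -3)) = Mul(Rational(1, 4), Mul(-18, -3)) = Mul(Rational(1, 4), 54) = Rational(27, 2) ≈ 13.500)
Mul(Add(1022, j), 1007) = Mul(Add(1022, Rational(27, 2)), 1007) = Mul(Rational(2071, 2), 1007) = Rational(2085497, 2)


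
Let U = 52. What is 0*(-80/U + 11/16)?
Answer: 0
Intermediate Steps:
0*(-80/U + 11/16) = 0*(-80/52 + 11/16) = 0*(-80*1/52 + 11*(1/16)) = 0*(-20/13 + 11/16) = 0*(-177/208) = 0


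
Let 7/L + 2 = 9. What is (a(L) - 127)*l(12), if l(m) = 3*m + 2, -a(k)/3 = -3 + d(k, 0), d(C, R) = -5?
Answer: -3914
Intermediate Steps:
L = 1 (L = 7/(-2 + 9) = 7/7 = 7*(1/7) = 1)
a(k) = 24 (a(k) = -3*(-3 - 5) = -3*(-8) = 24)
l(m) = 2 + 3*m
(a(L) - 127)*l(12) = (24 - 127)*(2 + 3*12) = -103*(2 + 36) = -103*38 = -3914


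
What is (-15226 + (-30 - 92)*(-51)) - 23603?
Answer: -32607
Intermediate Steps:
(-15226 + (-30 - 92)*(-51)) - 23603 = (-15226 - 122*(-51)) - 23603 = (-15226 + 6222) - 23603 = -9004 - 23603 = -32607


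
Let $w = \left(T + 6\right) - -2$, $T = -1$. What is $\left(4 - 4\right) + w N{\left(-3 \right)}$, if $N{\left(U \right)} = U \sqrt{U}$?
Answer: $- 21 i \sqrt{3} \approx - 36.373 i$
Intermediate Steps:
$w = 7$ ($w = \left(-1 + 6\right) - -2 = 5 + 2 = 7$)
$N{\left(U \right)} = U^{\frac{3}{2}}$
$\left(4 - 4\right) + w N{\left(-3 \right)} = \left(4 - 4\right) + 7 \left(-3\right)^{\frac{3}{2}} = \left(4 - 4\right) + 7 \left(- 3 i \sqrt{3}\right) = 0 - 21 i \sqrt{3} = - 21 i \sqrt{3}$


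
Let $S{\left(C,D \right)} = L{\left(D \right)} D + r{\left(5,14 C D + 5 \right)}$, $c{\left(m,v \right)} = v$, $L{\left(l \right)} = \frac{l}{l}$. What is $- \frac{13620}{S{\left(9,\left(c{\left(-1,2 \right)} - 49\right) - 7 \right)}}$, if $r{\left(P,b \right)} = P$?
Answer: $\frac{13620}{49} \approx 277.96$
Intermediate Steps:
$L{\left(l \right)} = 1$
$S{\left(C,D \right)} = 5 + D$ ($S{\left(C,D \right)} = 1 D + 5 = D + 5 = 5 + D$)
$- \frac{13620}{S{\left(9,\left(c{\left(-1,2 \right)} - 49\right) - 7 \right)}} = - \frac{13620}{5 + \left(\left(2 - 49\right) - 7\right)} = - \frac{13620}{5 - 54} = - \frac{13620}{-49} = \left(-13620\right) \left(- \frac{1}{49}\right) = \frac{13620}{49}$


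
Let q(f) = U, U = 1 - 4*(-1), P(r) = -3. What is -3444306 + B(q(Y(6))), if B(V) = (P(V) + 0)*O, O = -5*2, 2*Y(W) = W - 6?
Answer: -3444276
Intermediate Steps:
Y(W) = -3 + W/2 (Y(W) = (W - 6)/2 = (-6 + W)/2 = -3 + W/2)
O = -10
U = 5 (U = 1 + 4 = 5)
q(f) = 5
B(V) = 30 (B(V) = (-3 + 0)*(-10) = -3*(-10) = 30)
-3444306 + B(q(Y(6))) = -3444306 + 30 = -3444276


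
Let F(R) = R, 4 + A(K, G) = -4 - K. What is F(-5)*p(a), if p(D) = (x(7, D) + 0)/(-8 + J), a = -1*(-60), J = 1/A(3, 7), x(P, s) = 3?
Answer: 165/89 ≈ 1.8539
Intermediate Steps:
A(K, G) = -8 - K (A(K, G) = -4 + (-4 - K) = -8 - K)
J = -1/11 (J = 1/(-8 - 1*3) = 1/(-8 - 3) = 1/(-11) = -1/11 ≈ -0.090909)
a = 60
p(D) = -33/89 (p(D) = (3 + 0)/(-8 - 1/11) = 3/(-89/11) = 3*(-11/89) = -33/89)
F(-5)*p(a) = -5*(-33/89) = 165/89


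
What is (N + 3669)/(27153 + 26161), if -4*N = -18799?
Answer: 33475/213256 ≈ 0.15697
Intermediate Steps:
N = 18799/4 (N = -¼*(-18799) = 18799/4 ≈ 4699.8)
(N + 3669)/(27153 + 26161) = (18799/4 + 3669)/(27153 + 26161) = (33475/4)/53314 = (33475/4)*(1/53314) = 33475/213256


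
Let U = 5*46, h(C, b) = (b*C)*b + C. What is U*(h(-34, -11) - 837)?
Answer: -1146550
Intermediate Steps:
h(C, b) = C + C*b² (h(C, b) = (C*b)*b + C = C*b² + C = C + C*b²)
U = 230
U*(h(-34, -11) - 837) = 230*(-34*(1 + (-11)²) - 837) = 230*(-34*(1 + 121) - 837) = 230*(-34*122 - 837) = 230*(-4148 - 837) = 230*(-4985) = -1146550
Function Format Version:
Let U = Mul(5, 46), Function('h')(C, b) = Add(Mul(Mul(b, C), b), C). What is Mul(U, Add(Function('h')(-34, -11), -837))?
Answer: -1146550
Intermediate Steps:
Function('h')(C, b) = Add(C, Mul(C, Pow(b, 2))) (Function('h')(C, b) = Add(Mul(Mul(C, b), b), C) = Add(Mul(C, Pow(b, 2)), C) = Add(C, Mul(C, Pow(b, 2))))
U = 230
Mul(U, Add(Function('h')(-34, -11), -837)) = Mul(230, Add(Mul(-34, Add(1, Pow(-11, 2))), -837)) = Mul(230, Add(Mul(-34, Add(1, 121)), -837)) = Mul(230, Add(Mul(-34, 122), -837)) = Mul(230, Add(-4148, -837)) = Mul(230, -4985) = -1146550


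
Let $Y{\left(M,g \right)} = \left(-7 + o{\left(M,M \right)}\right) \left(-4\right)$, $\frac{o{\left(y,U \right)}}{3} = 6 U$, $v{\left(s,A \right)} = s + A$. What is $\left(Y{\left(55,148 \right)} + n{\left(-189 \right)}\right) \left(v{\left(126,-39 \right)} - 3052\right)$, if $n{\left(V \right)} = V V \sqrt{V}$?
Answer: $11658380 - 317738295 i \sqrt{21} \approx 1.1658 \cdot 10^{7} - 1.4561 \cdot 10^{9} i$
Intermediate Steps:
$v{\left(s,A \right)} = A + s$
$n{\left(V \right)} = V^{\frac{5}{2}}$ ($n{\left(V \right)} = V^{2} \sqrt{V} = V^{\frac{5}{2}}$)
$o{\left(y,U \right)} = 18 U$ ($o{\left(y,U \right)} = 3 \cdot 6 U = 18 U$)
$Y{\left(M,g \right)} = 28 - 72 M$ ($Y{\left(M,g \right)} = \left(-7 + 18 M\right) \left(-4\right) = 28 - 72 M$)
$\left(Y{\left(55,148 \right)} + n{\left(-189 \right)}\right) \left(v{\left(126,-39 \right)} - 3052\right) = \left(\left(28 - 3960\right) + \left(-189\right)^{\frac{5}{2}}\right) \left(\left(-39 + 126\right) - 3052\right) = \left(\left(28 - 3960\right) + 107163 i \sqrt{21}\right) \left(87 - 3052\right) = \left(-3932 + 107163 i \sqrt{21}\right) \left(-2965\right) = 11658380 - 317738295 i \sqrt{21}$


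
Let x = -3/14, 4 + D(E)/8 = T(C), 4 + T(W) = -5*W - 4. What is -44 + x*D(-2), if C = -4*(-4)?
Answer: 796/7 ≈ 113.71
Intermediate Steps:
C = 16
T(W) = -8 - 5*W (T(W) = -4 + (-5*W - 4) = -4 + (-4 - 5*W) = -8 - 5*W)
D(E) = -736 (D(E) = -32 + 8*(-8 - 5*16) = -32 + 8*(-8 - 80) = -32 + 8*(-88) = -32 - 704 = -736)
x = -3/14 (x = -3*1/14 = -3/14 ≈ -0.21429)
-44 + x*D(-2) = -44 - 3/14*(-736) = -44 + 1104/7 = 796/7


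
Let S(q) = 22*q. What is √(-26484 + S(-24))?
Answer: 2*I*√6753 ≈ 164.35*I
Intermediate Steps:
√(-26484 + S(-24)) = √(-26484 + 22*(-24)) = √(-26484 - 528) = √(-27012) = 2*I*√6753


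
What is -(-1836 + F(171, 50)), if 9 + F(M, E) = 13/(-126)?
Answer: 232483/126 ≈ 1845.1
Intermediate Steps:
F(M, E) = -1147/126 (F(M, E) = -9 + 13/(-126) = -9 + 13*(-1/126) = -9 - 13/126 = -1147/126)
-(-1836 + F(171, 50)) = -(-1836 - 1147/126) = -1*(-232483/126) = 232483/126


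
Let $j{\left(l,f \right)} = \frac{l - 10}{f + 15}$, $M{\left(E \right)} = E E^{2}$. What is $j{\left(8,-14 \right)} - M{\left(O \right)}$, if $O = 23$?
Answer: $-12169$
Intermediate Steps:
$M{\left(E \right)} = E^{3}$
$j{\left(l,f \right)} = \frac{-10 + l}{15 + f}$
$j{\left(8,-14 \right)} - M{\left(O \right)} = \frac{-10 + 8}{15 - 14} - 23^{3} = 1^{-1} \left(-2\right) - 12167 = 1 \left(-2\right) - 12167 = -2 - 12167 = -12169$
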